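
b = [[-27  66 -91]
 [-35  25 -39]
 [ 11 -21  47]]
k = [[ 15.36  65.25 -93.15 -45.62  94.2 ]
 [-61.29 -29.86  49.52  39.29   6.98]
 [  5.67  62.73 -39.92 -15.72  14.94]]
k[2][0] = 5.67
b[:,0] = [-27, -35, 11]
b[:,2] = [-91, -39, 47]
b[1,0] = -35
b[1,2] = -39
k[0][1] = 65.25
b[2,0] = 11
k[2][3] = -15.72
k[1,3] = 39.29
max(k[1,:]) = 49.52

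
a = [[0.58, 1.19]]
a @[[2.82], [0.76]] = [[2.54]]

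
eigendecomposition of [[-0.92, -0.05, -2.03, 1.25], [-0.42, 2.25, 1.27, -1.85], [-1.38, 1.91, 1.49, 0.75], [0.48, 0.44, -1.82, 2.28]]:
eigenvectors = [[-0.92+0.00j, -0.30+0.00j, (0.12+0.21j), 0.12-0.21j], [(-0+0j), (0.71+0j), 0.01+0.50j, (0.01-0.5j)], [-0.38+0.00j, (0.52+0j), 0.41-0.32j, (0.41+0.32j)], [-0.06+0.00j, -0.38+0.00j, (0.64+0j), 0.64-0.00j]]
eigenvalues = [(-1.68+0j), (4.34+0j), (1.22+1.41j), (1.22-1.41j)]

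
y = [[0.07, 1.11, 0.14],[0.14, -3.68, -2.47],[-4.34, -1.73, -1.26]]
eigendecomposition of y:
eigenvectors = [[-0.31,-0.38,-0.25],[-0.43,0.74,0.95],[0.85,-0.55,0.19]]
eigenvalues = [1.23, -1.9, -4.2]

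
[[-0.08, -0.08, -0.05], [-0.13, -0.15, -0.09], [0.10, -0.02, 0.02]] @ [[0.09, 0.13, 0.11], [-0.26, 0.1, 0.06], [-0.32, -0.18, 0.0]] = [[0.03, -0.01, -0.01], [0.06, -0.02, -0.02], [0.01, 0.01, 0.01]]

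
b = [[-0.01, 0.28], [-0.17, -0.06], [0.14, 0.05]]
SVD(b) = [[0.87, 0.49], [-0.38, 0.67], [0.31, -0.55]] @ diag([0.29926948560108263, 0.20865707509706788]) @ [[0.33, 0.94], [-0.94, 0.33]]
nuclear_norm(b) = 0.51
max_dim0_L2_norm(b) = 0.29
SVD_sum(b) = [[0.09, 0.25], [-0.04, -0.11], [0.03, 0.09]] + [[-0.1, 0.03], [-0.13, 0.05], [0.11, -0.04]]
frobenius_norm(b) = 0.36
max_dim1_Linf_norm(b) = 0.28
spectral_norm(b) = 0.30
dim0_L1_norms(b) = [0.32, 0.39]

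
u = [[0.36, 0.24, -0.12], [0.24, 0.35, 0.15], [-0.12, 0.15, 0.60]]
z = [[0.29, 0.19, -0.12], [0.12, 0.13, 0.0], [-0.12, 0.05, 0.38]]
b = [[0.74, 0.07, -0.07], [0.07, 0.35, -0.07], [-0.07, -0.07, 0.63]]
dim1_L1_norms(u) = [0.72, 0.74, 0.87]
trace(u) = 1.31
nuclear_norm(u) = 1.31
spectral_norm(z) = 0.48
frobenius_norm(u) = 0.90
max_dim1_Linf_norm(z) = 0.38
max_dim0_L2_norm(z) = 0.4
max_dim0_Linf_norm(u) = 0.6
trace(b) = 1.72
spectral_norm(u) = 0.67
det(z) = 0.00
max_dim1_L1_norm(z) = 0.6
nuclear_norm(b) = 1.72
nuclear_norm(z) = 0.81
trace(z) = 0.80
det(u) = 0.02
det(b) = 0.16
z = b @ u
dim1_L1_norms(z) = [0.6, 0.25, 0.55]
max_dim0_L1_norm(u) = 0.87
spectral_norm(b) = 0.79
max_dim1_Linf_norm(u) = 0.6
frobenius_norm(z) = 0.57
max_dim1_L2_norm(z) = 0.4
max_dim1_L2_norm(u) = 0.63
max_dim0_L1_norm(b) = 0.88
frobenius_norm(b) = 1.05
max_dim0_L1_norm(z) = 0.53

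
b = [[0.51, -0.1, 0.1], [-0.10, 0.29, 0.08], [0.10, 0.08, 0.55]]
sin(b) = [[0.48, -0.09, 0.09], [-0.09, 0.28, 0.07], [0.09, 0.07, 0.52]]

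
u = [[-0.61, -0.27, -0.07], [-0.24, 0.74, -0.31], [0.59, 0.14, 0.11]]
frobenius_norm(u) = 1.24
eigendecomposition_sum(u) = [[-0.66, -0.13, -0.13],[0.02, 0.0, 0.00],[0.6, 0.11, 0.12]] + [[-0.00, -0.00, -0.00], [0.00, 0.0, 0.00], [0.00, 0.00, 0.0]] + [[0.05, -0.14, 0.06], [-0.26, 0.74, -0.32], [-0.01, 0.03, -0.01]]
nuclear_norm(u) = 1.75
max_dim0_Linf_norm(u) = 0.74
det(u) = -0.00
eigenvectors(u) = [[0.74, -0.24, -0.19],[-0.02, 0.31, 0.98],[-0.67, 0.92, 0.04]]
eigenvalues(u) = [-0.54, 0.0, 0.78]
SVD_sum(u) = [[-0.62, -0.09, -0.13], [-0.18, -0.03, -0.04], [0.59, 0.09, 0.13]] + [[0.01, -0.18, 0.06],[-0.06, 0.77, -0.27],[-0.0, 0.05, -0.02]] + [[-0.00, 0.00, 0.0], [-0.0, 0.0, 0.0], [-0.00, 0.0, 0.0]]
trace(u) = 0.24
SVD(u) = [[-0.71,  0.22,  0.67], [-0.21,  -0.97,  0.11], [0.67,  -0.06,  0.73]] @ diag([0.9094888805473634, 0.8389448113296724, 0.0012568626514352283]) @ [[0.97, 0.14, 0.21],[0.07, -0.94, 0.33],[-0.24, 0.31, 0.92]]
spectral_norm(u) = 0.91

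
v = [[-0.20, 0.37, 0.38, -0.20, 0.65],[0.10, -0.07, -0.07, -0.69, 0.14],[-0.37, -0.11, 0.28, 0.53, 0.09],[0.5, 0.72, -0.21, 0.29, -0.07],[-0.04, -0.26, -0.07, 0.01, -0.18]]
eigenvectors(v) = [[0.15-0.27j, (0.15+0.27j), (0.73+0j), 0.23+0.00j, (0.67+0j)], [(0.08-0.49j), (0.08+0.49j), (-0.31+0j), 0.09+0.00j, -0.29+0.00j], [0.23+0.42j, (0.23-0.42j), (0.57+0j), 0.81+0.00j, (0.69+0j)], [-0.65+0.00j, (-0.65-0j), -0.07+0.00j, (-0.16+0j), (0.06+0j)], [(0.09+0.09j), 0.09-0.09j, (-0.21+0j), (-0.51+0j), 0.00+0.00j]]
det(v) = -0.00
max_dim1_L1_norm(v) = 1.8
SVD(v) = [[-0.21, -0.52, 0.75, -0.17, 0.3],[-0.35, -0.57, -0.31, -0.29, -0.61],[-0.07, 0.53, 0.53, -0.27, -0.6],[0.9, -0.27, 0.07, -0.29, -0.17],[-0.12, 0.22, -0.23, -0.86, 0.39]] @ diag([1.0097217440021575, 0.9740046879883338, 0.9249591371599112, 0.00516798243867658, 0.0008683362792958777]) @ [[0.48, 0.63, -0.26, 0.5, -0.23], [-0.30, -0.48, 0.03, 0.72, -0.4], [-0.36, 0.38, 0.49, 0.40, 0.57], [-0.69, 0.48, -0.14, -0.23, -0.47], [-0.27, -0.07, -0.82, 0.15, 0.48]]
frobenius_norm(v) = 1.68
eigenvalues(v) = [(0.17+0.9j), (0.17-0.9j), (-0.23+0j), 0j, (0.02+0j)]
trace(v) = 0.12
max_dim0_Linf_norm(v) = 0.72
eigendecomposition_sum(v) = [[(-0.03+0.12j), (-0.03+0.19j), 0.03-0.03j, -0.20-0.02j, 0.10+0.04j],  [(0.02+0.19j), (0.06+0.3j), (0.03-0.07j), -0.30+0.07j, (0.17+0.01j)],  [(-0.13-0.13j), (-0.23-0.19j), 0.02+0.07j, (0.19-0.23j), (-0.14+0.09j)],  [(0.24-0.07j), (0.38-0.14j), -0.09-0.03j, 0.15+0.38j, -0.02-0.22j],  [(-0.04-0.02j), (-0.07-0.03j), (0.01+0.02j), (0.03-0.07j), (-0.03+0.03j)]] + [[-0.03-0.12j, -0.03-0.19j, 0.03+0.03j, -0.20+0.02j, (0.1-0.04j)], [(0.02-0.19j), 0.06-0.30j, (0.03+0.07j), (-0.3-0.07j), 0.17-0.01j], [-0.13+0.13j, (-0.23+0.19j), (0.02-0.07j), (0.19+0.23j), -0.14-0.09j], [(0.24+0.07j), (0.38+0.14j), (-0.09+0.03j), (0.15-0.38j), (-0.02+0.22j)], [-0.04+0.02j, -0.07+0.03j, (0.01-0.02j), 0.03+0.07j, -0.03-0.03j]] + [[-0.15-0.00j, (0.41-0j), 0.30-0.00j, 0.18-0.00j, (0.43-0j)], [(0.06+0j), -0.18+0.00j, (-0.13+0j), -0.08+0.00j, (-0.18+0j)], [(-0.11-0j), 0.32-0.00j, (0.23-0j), (0.14-0j), (0.33-0j)], [0.01+0.00j, (-0.04+0j), -0.03+0.00j, (-0.02+0j), (-0.04+0j)], [(0.04+0j), (-0.12+0j), (-0.09+0j), -0.05+0.00j, (-0.12+0j)]] + [[-0.00-0.00j, 0.00-0.00j, -0j, 0.00-0.00j, -0.00-0.00j], [-0.00-0.00j, -0j, 0.00-0.00j, -0j, -0.00-0.00j], [-0.00-0.00j, 0.00-0.00j, -0j, 0.00-0.00j, (-0-0j)], [0j, -0.00+0.00j, -0.00+0.00j, (-0+0j), 0.00+0.00j], [0j, (-0+0j), (-0+0j), (-0+0j), 0.00+0.00j]] + [[0.00-0.00j,0.02-0.00j,(0.02-0j),(0.01-0j),0.03-0.00j],[-0.00+0.00j,(-0.01+0j),-0.01+0.00j,(-0.01+0j),(-0.01+0j)],[-0j,(0.02-0j),(0.02-0j),(0.01-0j),(0.03-0j)],[0.00-0.00j,-0j,0.00-0.00j,0.00-0.00j,0.00-0.00j],[0.00-0.00j,0.00-0.00j,-0j,-0j,-0j]]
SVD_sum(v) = [[-0.10,  -0.13,  0.05,  -0.11,  0.05], [-0.17,  -0.22,  0.09,  -0.18,  0.08], [-0.04,  -0.05,  0.02,  -0.04,  0.02], [0.44,  0.57,  -0.23,  0.46,  -0.21], [-0.06,  -0.07,  0.03,  -0.06,  0.03]] + [[0.15, 0.24, -0.02, -0.37, 0.2],  [0.17, 0.26, -0.02, -0.40, 0.22],  [-0.16, -0.25, 0.02, 0.37, -0.21],  [0.08, 0.13, -0.01, -0.19, 0.11],  [-0.06, -0.10, 0.01, 0.15, -0.09]] + [[-0.25, 0.26, 0.34, 0.27, 0.39], [0.1, -0.11, -0.14, -0.11, -0.17], [-0.18, 0.19, 0.24, 0.19, 0.28], [-0.02, 0.02, 0.03, 0.02, 0.04], [0.08, -0.08, -0.11, -0.09, -0.12]] + [[0.0, -0.0, 0.0, 0.0, 0.00], [0.00, -0.00, 0.00, 0.00, 0.00], [0.00, -0.0, 0.00, 0.00, 0.00], [0.0, -0.0, 0.00, 0.0, 0.0], [0.00, -0.0, 0.00, 0.0, 0.00]] + [[-0.0, -0.0, -0.0, 0.00, 0.0], [0.0, 0.0, 0.00, -0.0, -0.0], [0.0, 0.0, 0.00, -0.00, -0.0], [0.00, 0.0, 0.00, -0.0, -0.0], [-0.0, -0.00, -0.00, 0.00, 0.0]]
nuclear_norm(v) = 2.91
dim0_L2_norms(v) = [0.66, 0.86, 0.53, 0.94, 0.7]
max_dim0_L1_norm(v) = 1.72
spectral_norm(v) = 1.01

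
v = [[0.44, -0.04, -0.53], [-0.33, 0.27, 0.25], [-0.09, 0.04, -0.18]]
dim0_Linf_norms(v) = [0.44, 0.27, 0.53]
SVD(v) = [[-0.83, -0.39, -0.40],[0.56, -0.67, -0.49],[-0.07, -0.63, 0.77]] @ diag([0.8213840832369321, 0.26646081380775954, 0.12971824278000088]) @ [[-0.66, 0.22, 0.72], [0.39, -0.71, 0.58], [-0.64, -0.66, -0.38]]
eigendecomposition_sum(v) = [[0.41, -0.09, -0.32], [-0.5, 0.11, 0.38], [-0.07, 0.02, 0.06]] + [[0.04,0.04,-0.03], [0.17,0.16,-0.13], [0.01,0.01,-0.01]] + [[-0.02, 0.01, -0.18], [-0.00, 0.0, -0.00], [-0.02, 0.02, -0.23]]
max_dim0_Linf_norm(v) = 0.53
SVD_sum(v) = [[0.45, -0.15, -0.49], [-0.3, 0.10, 0.33], [0.04, -0.01, -0.04]] + [[-0.04,0.07,-0.06], [-0.07,0.13,-0.1], [-0.07,0.12,-0.10]] + [[0.03,0.03,0.02], [0.04,0.04,0.02], [-0.06,-0.07,-0.04]]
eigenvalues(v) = [0.58, 0.2, -0.25]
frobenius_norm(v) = 0.87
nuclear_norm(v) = 1.22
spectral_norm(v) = 0.82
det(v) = -0.03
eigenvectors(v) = [[-0.64, 0.25, 0.61], [0.76, 0.97, 0.01], [0.12, 0.04, 0.79]]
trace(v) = 0.53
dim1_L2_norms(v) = [0.69, 0.49, 0.21]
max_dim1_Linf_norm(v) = 0.53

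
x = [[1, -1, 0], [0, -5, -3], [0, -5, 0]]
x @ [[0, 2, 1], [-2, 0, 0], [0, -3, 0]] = [[2, 2, 1], [10, 9, 0], [10, 0, 0]]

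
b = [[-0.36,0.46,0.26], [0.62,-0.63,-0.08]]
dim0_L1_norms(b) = [0.98, 1.09, 0.34]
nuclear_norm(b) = 1.26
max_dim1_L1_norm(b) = 1.33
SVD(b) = [[-0.58,  0.82],[0.82,  0.58]] @ diag([1.079199646397474, 0.178404381155751]) @ [[0.66, -0.72, -0.2], [0.36, 0.07, 0.93]]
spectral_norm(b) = 1.08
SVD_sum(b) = [[-0.41,  0.45,  0.12], [0.58,  -0.64,  -0.18]] + [[0.05, 0.01, 0.14], [0.04, 0.01, 0.10]]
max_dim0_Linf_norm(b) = 0.63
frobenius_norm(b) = 1.09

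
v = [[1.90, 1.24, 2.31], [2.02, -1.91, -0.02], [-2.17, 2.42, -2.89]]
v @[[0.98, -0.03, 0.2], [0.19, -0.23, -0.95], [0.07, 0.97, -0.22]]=[[2.26, 1.90, -1.31], [1.62, 0.36, 2.22], [-1.87, -3.29, -2.1]]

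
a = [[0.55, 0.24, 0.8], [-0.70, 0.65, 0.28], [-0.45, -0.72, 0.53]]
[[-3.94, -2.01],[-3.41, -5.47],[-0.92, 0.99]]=a @ [[0.67, 2.31], [-2.54, -4.78], [-4.62, -2.67]]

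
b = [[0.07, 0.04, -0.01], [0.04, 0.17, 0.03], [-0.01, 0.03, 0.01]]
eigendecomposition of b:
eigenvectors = [[-0.31, -0.91, 0.26], [-0.94, 0.25, -0.23], [-0.14, 0.32, 0.94]]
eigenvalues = [0.19, 0.06, -0.0]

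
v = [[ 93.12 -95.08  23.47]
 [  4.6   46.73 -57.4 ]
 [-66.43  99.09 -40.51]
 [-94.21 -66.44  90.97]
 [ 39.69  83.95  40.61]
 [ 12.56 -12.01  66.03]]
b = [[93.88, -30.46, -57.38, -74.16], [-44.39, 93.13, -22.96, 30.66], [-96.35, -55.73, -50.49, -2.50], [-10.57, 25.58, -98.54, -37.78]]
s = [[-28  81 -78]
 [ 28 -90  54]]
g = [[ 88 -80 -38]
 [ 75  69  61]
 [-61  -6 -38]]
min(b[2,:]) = -96.35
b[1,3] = 30.66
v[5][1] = -12.01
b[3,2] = -98.54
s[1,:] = [28, -90, 54]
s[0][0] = -28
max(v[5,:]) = 66.03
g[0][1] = -80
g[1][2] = 61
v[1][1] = 46.73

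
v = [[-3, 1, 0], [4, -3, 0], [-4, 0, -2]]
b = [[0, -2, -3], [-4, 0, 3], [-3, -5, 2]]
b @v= [[4, 6, 6], [0, -4, -6], [-19, 12, -4]]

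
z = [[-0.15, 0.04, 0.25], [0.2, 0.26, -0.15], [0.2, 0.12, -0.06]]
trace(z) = 0.05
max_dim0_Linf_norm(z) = 0.26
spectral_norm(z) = 0.47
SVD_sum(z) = [[-0.15, -0.11, 0.12], [0.23, 0.17, -0.19], [0.15, 0.11, -0.12]] + [[-0.01, 0.15, 0.13],[-0.0, 0.07, 0.06],[-0.0, 0.04, 0.03]] + [[0.00,-0.0,0.0], [-0.03,0.02,-0.02], [0.05,-0.03,0.03]]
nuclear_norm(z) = 0.77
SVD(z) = [[-0.47, 0.88, -0.05], [0.74, 0.42, 0.53], [0.49, 0.21, -0.85]] @ diag([0.4677771097848779, 0.22339670785007035, 0.0773206730639129]) @ [[0.67, 0.5, -0.55], [-0.03, 0.76, 0.65], [-0.74, 0.42, -0.53]]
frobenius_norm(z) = 0.52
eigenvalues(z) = [-0.31, 0.26, 0.1]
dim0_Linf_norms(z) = [0.2, 0.26, 0.25]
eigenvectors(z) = [[0.8, -0.4, 0.68], [-0.40, -0.75, -0.18], [-0.45, -0.53, 0.71]]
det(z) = -0.01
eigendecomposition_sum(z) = [[-0.21,-0.03,0.2], [0.11,0.01,-0.1], [0.12,0.01,-0.11]] + [[0.05, 0.12, -0.02], [0.1, 0.23, -0.03], [0.07, 0.16, -0.02]] + [[0.01,-0.06,0.07], [-0.0,0.02,-0.02], [0.01,-0.06,0.07]]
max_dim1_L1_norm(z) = 0.61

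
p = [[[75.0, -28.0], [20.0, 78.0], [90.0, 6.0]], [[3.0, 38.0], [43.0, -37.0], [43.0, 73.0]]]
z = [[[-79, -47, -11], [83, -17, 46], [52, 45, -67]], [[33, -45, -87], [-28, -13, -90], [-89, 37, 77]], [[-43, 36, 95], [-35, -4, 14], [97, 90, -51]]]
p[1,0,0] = 3.0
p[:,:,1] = [[-28.0, 78.0, 6.0], [38.0, -37.0, 73.0]]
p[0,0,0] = 75.0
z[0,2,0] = 52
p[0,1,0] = 20.0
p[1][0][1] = 38.0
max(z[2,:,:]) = 97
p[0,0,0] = 75.0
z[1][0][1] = -45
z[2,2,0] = 97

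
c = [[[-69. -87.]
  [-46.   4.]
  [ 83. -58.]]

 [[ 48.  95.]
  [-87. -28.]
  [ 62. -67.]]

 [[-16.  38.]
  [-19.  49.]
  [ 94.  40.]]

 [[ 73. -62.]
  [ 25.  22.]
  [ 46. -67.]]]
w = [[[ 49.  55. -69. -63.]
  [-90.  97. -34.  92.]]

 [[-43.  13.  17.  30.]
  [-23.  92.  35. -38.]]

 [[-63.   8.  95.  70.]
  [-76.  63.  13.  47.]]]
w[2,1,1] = 63.0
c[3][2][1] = -67.0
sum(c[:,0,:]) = 20.0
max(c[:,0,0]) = 73.0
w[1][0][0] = -43.0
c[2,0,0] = -16.0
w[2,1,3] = 47.0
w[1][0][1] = 13.0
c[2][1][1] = 49.0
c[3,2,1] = -67.0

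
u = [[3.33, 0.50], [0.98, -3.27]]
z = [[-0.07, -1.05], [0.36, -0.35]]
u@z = [[-0.05, -3.67], [-1.25, 0.12]]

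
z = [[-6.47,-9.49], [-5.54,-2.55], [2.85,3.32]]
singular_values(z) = [13.42, 2.84]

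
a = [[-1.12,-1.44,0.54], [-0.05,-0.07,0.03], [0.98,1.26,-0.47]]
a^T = [[-1.12, -0.05, 0.98], [-1.44, -0.07, 1.26], [0.54, 0.03, -0.47]]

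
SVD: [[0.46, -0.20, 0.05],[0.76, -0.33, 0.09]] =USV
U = [[-0.52, -0.86], [-0.86, 0.52]]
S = [0.97, 0.0]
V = [[-0.91,0.4,-0.11], [-0.08,0.09,0.99]]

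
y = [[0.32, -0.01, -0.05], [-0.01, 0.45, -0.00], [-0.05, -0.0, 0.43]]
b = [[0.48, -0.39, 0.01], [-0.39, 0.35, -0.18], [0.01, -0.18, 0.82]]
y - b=[[-0.16, 0.38, -0.06], [0.38, 0.10, 0.18], [-0.06, 0.18, -0.39]]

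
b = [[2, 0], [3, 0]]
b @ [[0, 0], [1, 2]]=[[0, 0], [0, 0]]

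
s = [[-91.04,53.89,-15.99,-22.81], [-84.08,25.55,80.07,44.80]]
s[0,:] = [-91.04, 53.89, -15.99, -22.81]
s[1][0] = -84.08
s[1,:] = [-84.08, 25.55, 80.07, 44.8]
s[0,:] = [-91.04, 53.89, -15.99, -22.81]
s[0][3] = -22.81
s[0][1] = 53.89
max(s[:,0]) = -84.08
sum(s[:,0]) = -175.12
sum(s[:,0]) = -175.12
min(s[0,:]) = -91.04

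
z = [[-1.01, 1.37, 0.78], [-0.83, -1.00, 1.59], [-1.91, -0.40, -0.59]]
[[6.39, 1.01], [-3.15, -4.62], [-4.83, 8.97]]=z @ [[1.1, -3.49], [4.62, 0.63], [1.50, -4.33]]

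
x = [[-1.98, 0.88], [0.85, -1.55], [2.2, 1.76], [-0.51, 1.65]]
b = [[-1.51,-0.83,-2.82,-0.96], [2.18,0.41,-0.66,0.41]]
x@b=[[4.91, 2.00, 5.00, 2.26], [-4.66, -1.34, -1.37, -1.45], [0.51, -1.1, -7.37, -1.39], [4.37, 1.1, 0.35, 1.17]]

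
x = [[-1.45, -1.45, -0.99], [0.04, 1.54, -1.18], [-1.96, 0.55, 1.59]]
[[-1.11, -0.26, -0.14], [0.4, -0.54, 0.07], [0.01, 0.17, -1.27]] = x@[[0.25, 0.11, 0.41],[0.39, -0.13, -0.15],[0.18, 0.29, -0.24]]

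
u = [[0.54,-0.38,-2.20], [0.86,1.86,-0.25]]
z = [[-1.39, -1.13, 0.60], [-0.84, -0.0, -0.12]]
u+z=[[-0.85, -1.51, -1.60],  [0.02, 1.86, -0.37]]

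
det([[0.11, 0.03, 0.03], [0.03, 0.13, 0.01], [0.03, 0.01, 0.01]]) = 0.000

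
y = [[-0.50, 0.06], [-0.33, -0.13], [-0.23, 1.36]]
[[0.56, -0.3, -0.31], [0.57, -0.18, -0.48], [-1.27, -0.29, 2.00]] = y @ [[-1.26,0.59,0.81], [-1.15,-0.11,1.61]]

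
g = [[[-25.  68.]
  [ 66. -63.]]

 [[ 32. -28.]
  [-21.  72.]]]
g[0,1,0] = 66.0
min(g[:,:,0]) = -25.0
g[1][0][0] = 32.0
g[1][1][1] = 72.0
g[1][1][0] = -21.0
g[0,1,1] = -63.0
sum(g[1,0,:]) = 4.0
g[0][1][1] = -63.0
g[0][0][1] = 68.0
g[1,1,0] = -21.0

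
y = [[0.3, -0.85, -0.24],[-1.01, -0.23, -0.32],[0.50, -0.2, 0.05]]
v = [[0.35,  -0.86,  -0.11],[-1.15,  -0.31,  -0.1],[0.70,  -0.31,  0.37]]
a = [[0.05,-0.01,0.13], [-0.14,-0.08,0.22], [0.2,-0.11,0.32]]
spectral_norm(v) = 1.42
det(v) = -0.42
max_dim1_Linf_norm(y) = 1.01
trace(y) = 0.12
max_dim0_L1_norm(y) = 1.81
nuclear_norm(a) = 0.70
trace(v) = 0.41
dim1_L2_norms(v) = [0.93, 1.2, 0.85]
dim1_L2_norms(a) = [0.14, 0.27, 0.39]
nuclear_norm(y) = 2.15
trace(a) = 0.29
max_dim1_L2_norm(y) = 1.08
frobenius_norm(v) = 1.74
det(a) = 0.00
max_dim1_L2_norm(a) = 0.39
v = y + a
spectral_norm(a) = 0.44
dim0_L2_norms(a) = [0.25, 0.14, 0.41]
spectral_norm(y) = 1.19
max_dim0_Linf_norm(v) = 1.15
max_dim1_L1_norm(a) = 0.63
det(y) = -0.01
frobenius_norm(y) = 1.53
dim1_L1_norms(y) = [1.39, 1.56, 0.75]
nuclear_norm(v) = 2.68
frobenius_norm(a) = 0.50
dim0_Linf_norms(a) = [0.2, 0.11, 0.32]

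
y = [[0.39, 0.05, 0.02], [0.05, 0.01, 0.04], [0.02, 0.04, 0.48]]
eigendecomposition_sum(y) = [[0.00, -0.0, 0.0], [-0.00, 0.0, -0.00], [0.0, -0.0, 0.0]] + [[0.36, 0.04, -0.10], [0.04, 0.0, -0.01], [-0.10, -0.01, 0.03]] + [[0.03, 0.01, 0.12], [0.01, 0.01, 0.05], [0.12, 0.05, 0.45]]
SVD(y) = [[-0.25, 0.96, 0.12], [-0.11, 0.1, -0.99], [-0.96, -0.26, 0.08]] @ diag([0.48953083642470707, 0.3898193657993108, 0.0006497977759819579]) @ [[-0.25, -0.11, -0.96],  [0.96, 0.1, -0.26],  [0.12, -0.99, 0.08]]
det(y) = 0.00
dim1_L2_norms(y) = [0.39, 0.06, 0.48]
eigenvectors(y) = [[-0.12, 0.96, 0.25], [0.99, 0.10, 0.11], [-0.08, -0.26, 0.96]]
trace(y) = 0.88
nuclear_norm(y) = 0.88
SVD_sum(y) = [[0.03, 0.01, 0.12], [0.01, 0.01, 0.05], [0.12, 0.05, 0.45]] + [[0.36, 0.04, -0.1], [0.04, 0.0, -0.01], [-0.1, -0.01, 0.03]] + [[0.00, -0.0, 0.00], [-0.0, 0.0, -0.0], [0.00, -0.00, 0.00]]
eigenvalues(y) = [0.0, 0.39, 0.49]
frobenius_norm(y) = 0.63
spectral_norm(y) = 0.49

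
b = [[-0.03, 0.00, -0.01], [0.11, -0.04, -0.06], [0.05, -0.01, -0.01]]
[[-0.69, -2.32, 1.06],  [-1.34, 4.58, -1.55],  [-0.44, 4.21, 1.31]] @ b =[[-0.18,0.08,0.14],[0.47,-0.17,-0.25],[0.54,-0.18,-0.26]]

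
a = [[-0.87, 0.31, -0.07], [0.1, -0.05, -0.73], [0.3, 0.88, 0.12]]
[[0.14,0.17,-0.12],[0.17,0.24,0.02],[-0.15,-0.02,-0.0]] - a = [[1.01,  -0.14,  -0.05],[0.07,  0.29,  0.75],[-0.45,  -0.90,  -0.12]]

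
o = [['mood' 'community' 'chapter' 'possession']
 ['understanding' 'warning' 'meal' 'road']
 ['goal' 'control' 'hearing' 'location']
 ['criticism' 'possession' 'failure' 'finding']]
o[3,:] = ['criticism', 'possession', 'failure', 'finding']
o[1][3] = 'road'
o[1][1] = 'warning'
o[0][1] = 'community'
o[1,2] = 'meal'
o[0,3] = 'possession'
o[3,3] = 'finding'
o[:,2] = ['chapter', 'meal', 'hearing', 'failure']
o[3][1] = 'possession'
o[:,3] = ['possession', 'road', 'location', 'finding']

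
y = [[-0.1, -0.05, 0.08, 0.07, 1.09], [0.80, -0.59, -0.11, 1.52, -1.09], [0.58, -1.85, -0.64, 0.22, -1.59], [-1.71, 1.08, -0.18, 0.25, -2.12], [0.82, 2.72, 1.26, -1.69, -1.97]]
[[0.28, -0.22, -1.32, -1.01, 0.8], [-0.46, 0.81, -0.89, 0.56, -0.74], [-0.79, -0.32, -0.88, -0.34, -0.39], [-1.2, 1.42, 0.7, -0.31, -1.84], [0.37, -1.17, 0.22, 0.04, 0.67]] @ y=[[1.41, 3.64, 2.08, -2.21, 3.21], [-1.39, -0.22, -0.59, 2.39, 0.3], [-0.43, 0.43, 0.11, -0.16, 2.38], [0.68, -7.41, -2.96, 5.26, 0.31], [-0.36, 2.13, 0.85, -2.83, -0.08]]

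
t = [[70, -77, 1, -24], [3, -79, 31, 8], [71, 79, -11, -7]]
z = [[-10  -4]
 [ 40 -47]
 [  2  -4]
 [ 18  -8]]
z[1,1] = -47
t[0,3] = -24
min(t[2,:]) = -11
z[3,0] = 18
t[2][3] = -7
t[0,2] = 1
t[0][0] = 70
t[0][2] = 1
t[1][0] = 3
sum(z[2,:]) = -2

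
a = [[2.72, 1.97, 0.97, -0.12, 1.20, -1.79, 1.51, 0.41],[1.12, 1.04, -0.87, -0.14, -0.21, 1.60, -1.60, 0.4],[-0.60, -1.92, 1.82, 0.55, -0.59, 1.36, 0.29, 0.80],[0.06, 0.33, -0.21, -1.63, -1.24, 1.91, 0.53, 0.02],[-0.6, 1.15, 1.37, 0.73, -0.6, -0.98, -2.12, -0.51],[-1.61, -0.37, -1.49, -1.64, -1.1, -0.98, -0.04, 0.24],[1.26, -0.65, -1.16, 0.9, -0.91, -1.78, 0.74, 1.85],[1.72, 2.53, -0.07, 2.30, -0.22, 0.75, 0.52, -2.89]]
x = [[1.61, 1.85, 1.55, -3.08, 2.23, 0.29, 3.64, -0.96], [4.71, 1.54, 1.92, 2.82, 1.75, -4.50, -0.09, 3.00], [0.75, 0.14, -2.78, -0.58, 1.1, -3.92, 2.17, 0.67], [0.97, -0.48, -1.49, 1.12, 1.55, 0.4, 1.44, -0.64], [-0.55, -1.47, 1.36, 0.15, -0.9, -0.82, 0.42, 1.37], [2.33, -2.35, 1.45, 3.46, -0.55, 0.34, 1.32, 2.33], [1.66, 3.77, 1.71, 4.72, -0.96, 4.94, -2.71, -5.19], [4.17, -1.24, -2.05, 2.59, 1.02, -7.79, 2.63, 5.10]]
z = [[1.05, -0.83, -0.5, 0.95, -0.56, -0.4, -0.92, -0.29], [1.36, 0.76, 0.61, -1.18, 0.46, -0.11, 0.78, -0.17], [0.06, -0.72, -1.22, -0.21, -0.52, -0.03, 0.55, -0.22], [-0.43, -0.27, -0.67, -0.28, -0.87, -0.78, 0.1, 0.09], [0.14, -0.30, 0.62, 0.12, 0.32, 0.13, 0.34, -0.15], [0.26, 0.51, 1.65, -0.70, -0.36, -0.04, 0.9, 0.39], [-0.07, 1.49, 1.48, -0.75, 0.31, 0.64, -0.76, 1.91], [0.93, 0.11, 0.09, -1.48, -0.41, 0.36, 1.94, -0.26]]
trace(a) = 0.22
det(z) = 0.53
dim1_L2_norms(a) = [4.4, 2.9, 3.25, 2.88, 3.19, 3.14, 3.48, 4.89]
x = z @ a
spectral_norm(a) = 6.06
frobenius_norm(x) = 20.31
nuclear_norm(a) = 25.20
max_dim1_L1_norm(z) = 7.41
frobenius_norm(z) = 6.05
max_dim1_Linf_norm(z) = 1.94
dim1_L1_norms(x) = [15.21, 20.33, 12.11, 8.09, 7.04, 14.13, 25.66, 26.59]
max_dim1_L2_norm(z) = 3.12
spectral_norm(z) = 4.17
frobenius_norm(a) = 10.13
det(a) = 3.73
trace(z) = -0.43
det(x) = -25.48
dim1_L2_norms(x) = [6.09, 8.28, 5.51, 3.11, 2.81, 5.71, 10.09, 11.16]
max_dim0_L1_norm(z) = 6.84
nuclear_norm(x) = 42.89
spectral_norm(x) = 15.25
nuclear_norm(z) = 13.33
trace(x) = 3.32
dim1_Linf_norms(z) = [1.05, 1.36, 1.22, 0.87, 0.62, 1.65, 1.91, 1.94]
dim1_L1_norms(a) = [10.69, 6.98, 7.93, 5.93, 8.06, 7.47, 9.25, 11.0]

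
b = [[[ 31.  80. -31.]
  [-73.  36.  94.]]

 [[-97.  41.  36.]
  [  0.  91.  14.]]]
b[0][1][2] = 94.0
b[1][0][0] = -97.0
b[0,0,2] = -31.0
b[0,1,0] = -73.0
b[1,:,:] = [[-97.0, 41.0, 36.0], [0.0, 91.0, 14.0]]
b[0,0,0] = 31.0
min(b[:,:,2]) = -31.0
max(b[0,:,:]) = 94.0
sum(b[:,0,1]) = 121.0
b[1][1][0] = 0.0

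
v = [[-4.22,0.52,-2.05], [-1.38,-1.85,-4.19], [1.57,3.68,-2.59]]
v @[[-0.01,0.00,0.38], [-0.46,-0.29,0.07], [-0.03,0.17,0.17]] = [[-0.14, -0.50, -1.92], [0.99, -0.18, -1.37], [-1.63, -1.51, 0.41]]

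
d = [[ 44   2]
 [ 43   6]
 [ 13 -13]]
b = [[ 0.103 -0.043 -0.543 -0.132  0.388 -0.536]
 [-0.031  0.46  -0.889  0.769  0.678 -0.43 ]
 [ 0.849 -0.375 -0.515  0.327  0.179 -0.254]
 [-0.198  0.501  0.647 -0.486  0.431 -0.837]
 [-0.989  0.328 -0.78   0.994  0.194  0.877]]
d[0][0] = 44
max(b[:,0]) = 0.849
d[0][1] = 2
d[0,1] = 2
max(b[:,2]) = 0.647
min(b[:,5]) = -0.837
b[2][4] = 0.179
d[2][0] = 13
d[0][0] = 44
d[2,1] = -13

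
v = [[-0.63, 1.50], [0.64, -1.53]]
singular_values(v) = [2.32, 0.0]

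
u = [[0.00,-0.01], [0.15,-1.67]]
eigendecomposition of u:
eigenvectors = [[1.00,0.01], [0.09,1.00]]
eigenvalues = [-0.0, -1.67]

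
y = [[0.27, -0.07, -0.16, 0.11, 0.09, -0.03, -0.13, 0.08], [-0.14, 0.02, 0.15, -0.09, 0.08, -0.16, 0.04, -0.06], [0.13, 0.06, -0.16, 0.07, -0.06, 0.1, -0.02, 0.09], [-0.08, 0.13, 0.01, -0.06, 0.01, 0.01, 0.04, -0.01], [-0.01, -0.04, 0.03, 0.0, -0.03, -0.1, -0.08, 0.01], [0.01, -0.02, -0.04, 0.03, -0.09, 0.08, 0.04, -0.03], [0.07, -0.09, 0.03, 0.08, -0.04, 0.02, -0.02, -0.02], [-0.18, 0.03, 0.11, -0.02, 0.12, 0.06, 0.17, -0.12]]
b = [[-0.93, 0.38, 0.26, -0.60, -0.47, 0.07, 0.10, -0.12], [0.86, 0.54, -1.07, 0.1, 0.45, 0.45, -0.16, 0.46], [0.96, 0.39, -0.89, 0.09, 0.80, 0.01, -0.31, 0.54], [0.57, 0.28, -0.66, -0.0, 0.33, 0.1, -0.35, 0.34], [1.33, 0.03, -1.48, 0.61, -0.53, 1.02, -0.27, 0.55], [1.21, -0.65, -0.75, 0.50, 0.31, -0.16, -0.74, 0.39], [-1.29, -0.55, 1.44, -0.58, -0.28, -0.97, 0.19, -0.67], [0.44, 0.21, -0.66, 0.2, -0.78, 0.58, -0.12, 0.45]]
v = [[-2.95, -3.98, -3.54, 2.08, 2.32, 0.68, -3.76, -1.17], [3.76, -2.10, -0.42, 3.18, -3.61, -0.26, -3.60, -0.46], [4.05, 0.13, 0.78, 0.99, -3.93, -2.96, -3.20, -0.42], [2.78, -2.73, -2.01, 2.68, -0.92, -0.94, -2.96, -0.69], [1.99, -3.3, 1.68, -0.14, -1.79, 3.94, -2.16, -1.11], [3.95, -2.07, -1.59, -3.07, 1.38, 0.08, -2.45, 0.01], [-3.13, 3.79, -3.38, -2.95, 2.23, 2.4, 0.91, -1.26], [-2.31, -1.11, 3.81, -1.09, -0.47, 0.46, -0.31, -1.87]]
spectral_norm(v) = 13.34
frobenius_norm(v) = 19.33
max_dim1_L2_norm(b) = 2.46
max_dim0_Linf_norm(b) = 1.48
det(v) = 3459.43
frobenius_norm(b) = 5.09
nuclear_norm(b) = 8.79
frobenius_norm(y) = 0.71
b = v @ y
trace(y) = -0.02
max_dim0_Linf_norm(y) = 0.27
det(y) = -0.00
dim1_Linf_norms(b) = [0.93, 1.07, 0.96, 0.66, 1.48, 1.21, 1.44, 0.78]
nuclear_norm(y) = 1.42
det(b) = -0.00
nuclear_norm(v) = 43.98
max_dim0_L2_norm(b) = 2.82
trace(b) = -1.33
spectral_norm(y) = 0.58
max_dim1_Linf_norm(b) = 1.48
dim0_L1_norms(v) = [24.92, 19.21, 17.21, 16.18, 16.65, 11.72, 19.35, 6.99]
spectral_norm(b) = 4.52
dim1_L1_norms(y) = [0.94, 0.74, 0.69, 0.35, 0.3, 0.34, 0.37, 0.81]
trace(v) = -4.26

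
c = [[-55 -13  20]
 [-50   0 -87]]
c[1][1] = 0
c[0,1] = -13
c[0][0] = -55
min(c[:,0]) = -55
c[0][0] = -55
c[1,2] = -87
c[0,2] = 20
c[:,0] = [-55, -50]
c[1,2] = -87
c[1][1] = 0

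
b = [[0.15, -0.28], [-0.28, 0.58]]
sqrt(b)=[[0.25,-0.29], [-0.29,0.7]]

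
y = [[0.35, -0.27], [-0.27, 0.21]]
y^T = [[0.35,  -0.27], [-0.27,  0.21]]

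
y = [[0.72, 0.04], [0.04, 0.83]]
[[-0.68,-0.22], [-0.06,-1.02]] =y @ [[-0.94, -0.24], [-0.03, -1.22]]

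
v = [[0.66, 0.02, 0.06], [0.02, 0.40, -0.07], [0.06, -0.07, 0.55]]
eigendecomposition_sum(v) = [[0.57, -0.02, 0.26], [-0.02, 0.00, -0.01], [0.26, -0.01, 0.12]] + [[0.09, 0.09, -0.18], [0.09, 0.1, -0.19], [-0.18, -0.19, 0.37]] + [[0.01, -0.05, -0.02], [-0.05, 0.30, 0.13], [-0.02, 0.13, 0.06]]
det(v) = 0.14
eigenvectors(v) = [[0.91, 0.39, 0.14], [-0.04, 0.42, -0.91], [0.42, -0.82, -0.39]]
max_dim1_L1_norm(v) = 0.74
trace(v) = 1.61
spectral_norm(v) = 0.69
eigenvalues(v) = [0.69, 0.56, 0.37]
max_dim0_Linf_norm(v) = 0.66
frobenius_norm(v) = 0.96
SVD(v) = [[-0.91, 0.39, 0.14], [0.04, 0.42, -0.91], [-0.42, -0.82, -0.39]] @ diag([0.6867770221838017, 0.5566561847528587, 0.36656679306333956]) @ [[-0.91, 0.04, -0.42], [0.39, 0.42, -0.82], [0.14, -0.91, -0.39]]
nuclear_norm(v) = 1.61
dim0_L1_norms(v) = [0.74, 0.49, 0.68]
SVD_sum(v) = [[0.57, -0.02, 0.26], [-0.02, 0.00, -0.01], [0.26, -0.01, 0.12]] + [[0.09, 0.09, -0.18], [0.09, 0.10, -0.19], [-0.18, -0.19, 0.37]] + [[0.01, -0.05, -0.02],[-0.05, 0.3, 0.13],[-0.02, 0.13, 0.06]]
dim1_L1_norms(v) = [0.74, 0.49, 0.68]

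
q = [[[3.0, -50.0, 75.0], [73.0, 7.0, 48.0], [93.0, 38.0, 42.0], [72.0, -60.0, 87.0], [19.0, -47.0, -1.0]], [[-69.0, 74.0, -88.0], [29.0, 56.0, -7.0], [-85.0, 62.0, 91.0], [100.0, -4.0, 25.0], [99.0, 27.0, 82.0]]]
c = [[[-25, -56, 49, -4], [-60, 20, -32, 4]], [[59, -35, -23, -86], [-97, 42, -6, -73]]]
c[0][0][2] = 49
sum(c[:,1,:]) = -202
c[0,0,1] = -56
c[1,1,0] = -97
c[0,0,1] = -56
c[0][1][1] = 20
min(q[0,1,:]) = 7.0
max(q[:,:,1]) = 74.0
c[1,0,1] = -35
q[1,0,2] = -88.0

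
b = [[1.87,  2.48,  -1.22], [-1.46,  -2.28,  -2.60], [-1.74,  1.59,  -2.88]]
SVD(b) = [[0.13, 0.78, -0.61], [-0.75, -0.32, -0.57], [-0.65, 0.53, 0.55]] @ diag([4.525068613545663, 4.0183995935345855, 1.56589231730186]) @ [[0.54, 0.22, 0.81],[0.25, 0.88, -0.41],[-0.8, 0.43, 0.42]]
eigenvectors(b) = [[0.93+0.00j, (0.19+0.26j), (0.19-0.26j)], [-0.10+0.00j, -0.73+0.00j, -0.73-0.00j], [(-0.36+0j), (-0.22+0.57j), (-0.22-0.57j)]]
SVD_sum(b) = [[0.32, 0.13, 0.47], [-1.86, -0.76, -2.75], [-1.59, -0.65, -2.36]] + [[0.79, 2.76, -1.29], [-0.32, -1.13, 0.53], [0.54, 1.88, -0.88]] + [[0.76, -0.41, -0.40], [0.72, -0.38, -0.38], [-0.69, 0.37, 0.36]]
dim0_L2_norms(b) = [2.94, 3.73, 4.07]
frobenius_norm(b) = 6.25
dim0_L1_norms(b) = [5.07, 6.35, 6.7]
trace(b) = -3.29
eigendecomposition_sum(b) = [[1.83-0.00j, 0.74+0.00j, -0.84-0.00j], [-0.19+0.00j, (-0.08-0j), 0.09+0.00j], [(-0.71+0j), (-0.28-0j), (0.32+0j)]] + [[0.02+0.34j, 0.87-0.04j, (-0.19+0.88j)], [-0.63-0.42j, -1.10+1.63j, -1.34-1.53j], [-0.52+0.37j, 0.94+1.35j, (-1.6+0.58j)]] + [[0.02-0.34j, 0.87+0.04j, (-0.19-0.88j)], [-0.63+0.42j, -1.10-1.63j, (-1.34+1.53j)], [-0.52-0.37j, (0.94-1.35j), (-1.6-0.58j)]]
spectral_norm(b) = 4.53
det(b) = 28.47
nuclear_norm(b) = 10.11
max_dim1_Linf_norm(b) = 2.88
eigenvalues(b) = [(2.08+0j), (-2.68+2.55j), (-2.68-2.55j)]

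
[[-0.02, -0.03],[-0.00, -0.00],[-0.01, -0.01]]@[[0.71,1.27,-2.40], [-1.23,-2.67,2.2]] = [[0.02,0.05,-0.02],[0.00,0.00,0.00],[0.01,0.01,0.00]]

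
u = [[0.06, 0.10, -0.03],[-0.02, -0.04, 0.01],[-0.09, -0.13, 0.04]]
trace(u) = 0.06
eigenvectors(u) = [[-0.55,0.35,0.77], [0.17,0.06,-0.61], [0.82,0.94,-0.19]]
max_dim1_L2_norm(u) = 0.16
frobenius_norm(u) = 0.21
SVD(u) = [[-0.58, 0.52, 0.62], [0.22, -0.64, 0.74], [0.78, 0.56, 0.25]] @ diag([0.20768765265196742, 0.008024895298813691, 0.001199996399491135]) @ [[-0.53, -0.81, 0.25],[-0.83, 0.56, 0.06],[-0.19, -0.17, -0.97]]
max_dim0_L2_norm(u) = 0.17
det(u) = 0.00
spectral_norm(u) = 0.21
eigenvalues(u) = [0.07, -0.0, -0.01]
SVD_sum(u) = [[0.06,0.10,-0.03], [-0.02,-0.04,0.01], [-0.09,-0.13,0.04]] + [[-0.0, 0.0, 0.00], [0.00, -0.00, -0.0], [-0.00, 0.0, 0.0]] + [[-0.00, -0.0, -0.00], [-0.0, -0.00, -0.00], [-0.00, -0.0, -0.0]]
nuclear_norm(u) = 0.22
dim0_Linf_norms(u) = [0.09, 0.13, 0.04]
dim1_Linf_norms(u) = [0.1, 0.04, 0.13]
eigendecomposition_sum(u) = [[0.06, 0.08, -0.03], [-0.02, -0.03, 0.01], [-0.09, -0.12, 0.04]] + [[-0.0, -0.00, -0.00], [-0.00, -0.0, -0.0], [-0.0, -0.0, -0.00]] + [[0.0,0.02,-0.00], [-0.00,-0.01,0.0], [-0.00,-0.00,0.00]]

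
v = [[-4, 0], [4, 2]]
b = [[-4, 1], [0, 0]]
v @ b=[[16, -4], [-16, 4]]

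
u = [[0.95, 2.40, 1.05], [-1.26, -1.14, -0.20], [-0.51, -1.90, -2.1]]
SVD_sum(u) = [[0.93,2.15,1.43], [-0.48,-1.12,-0.74], [-0.93,-2.16,-1.44]] + [[0.22, 0.07, -0.25], [-0.60, -0.18, 0.66], [0.53, 0.16, -0.59]] + [[-0.2, 0.18, -0.14],[-0.18, 0.15, -0.12],[-0.11, 0.1, -0.08]]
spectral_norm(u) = 4.14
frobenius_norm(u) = 4.36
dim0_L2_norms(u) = [1.66, 3.27, 2.36]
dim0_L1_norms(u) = [2.72, 5.44, 3.35]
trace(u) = -2.29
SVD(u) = [[-0.66,0.27,0.70], [0.34,-0.72,0.6], [0.66,0.64,0.39]] @ diag([4.1447046510205725, 1.266294164418548, 0.43614498159208276]) @ [[-0.34, -0.78, -0.52], [0.66, 0.20, -0.72], [-0.67, 0.59, -0.45]]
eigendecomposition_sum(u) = [[0.31+0.84j, 0.97+0.46j, (0.25+0.28j)], [-0.77-0.12j, -0.76+0.54j, -0.32+0.07j], [(0.47-0.42j), (0.05-0.75j), (0.12-0.24j)]] + [[(0.31-0.84j), 0.97-0.46j, (0.25-0.28j)], [-0.77+0.12j, (-0.76-0.54j), -0.32-0.07j], [(0.47+0.42j), 0.05+0.75j, (0.12+0.24j)]] + [[0.33-0.00j, 0.46-0.00j, (0.54-0j)], [(0.27-0j), (0.38-0j), (0.44-0j)], [(-1.45+0j), (-2.01+0j), (-2.34+0j)]]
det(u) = -2.29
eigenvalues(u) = [(-0.33+1.14j), (-0.33-1.14j), (-1.62+0j)]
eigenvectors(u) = [[0.67+0.00j, 0.67-0.00j, -0.22+0.00j], [(-0.28+0.51j), (-0.28-0.51j), (-0.18+0j)], [-0.17-0.44j, -0.17+0.44j, 0.96+0.00j]]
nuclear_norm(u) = 5.85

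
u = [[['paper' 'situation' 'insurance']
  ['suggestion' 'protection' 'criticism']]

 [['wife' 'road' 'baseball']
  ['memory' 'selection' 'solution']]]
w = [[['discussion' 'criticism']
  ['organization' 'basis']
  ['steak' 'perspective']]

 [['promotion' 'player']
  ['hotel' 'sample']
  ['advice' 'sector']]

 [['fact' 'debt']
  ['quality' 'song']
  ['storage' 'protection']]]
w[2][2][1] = 'protection'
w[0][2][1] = 'perspective'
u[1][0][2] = 'baseball'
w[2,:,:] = [['fact', 'debt'], ['quality', 'song'], ['storage', 'protection']]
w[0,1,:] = ['organization', 'basis']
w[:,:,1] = [['criticism', 'basis', 'perspective'], ['player', 'sample', 'sector'], ['debt', 'song', 'protection']]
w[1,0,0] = 'promotion'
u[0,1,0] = 'suggestion'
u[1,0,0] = 'wife'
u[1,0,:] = ['wife', 'road', 'baseball']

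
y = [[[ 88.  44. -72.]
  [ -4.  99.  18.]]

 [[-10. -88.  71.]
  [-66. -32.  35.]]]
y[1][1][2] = 35.0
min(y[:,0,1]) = -88.0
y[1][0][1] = -88.0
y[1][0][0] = -10.0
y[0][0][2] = -72.0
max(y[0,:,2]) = 18.0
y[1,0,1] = -88.0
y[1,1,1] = -32.0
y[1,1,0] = -66.0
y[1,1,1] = -32.0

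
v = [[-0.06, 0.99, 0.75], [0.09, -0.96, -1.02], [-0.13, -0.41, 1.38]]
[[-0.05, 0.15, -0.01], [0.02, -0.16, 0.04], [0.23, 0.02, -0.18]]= v @ [[0.18, -0.29, -0.04],  [-0.15, 0.12, 0.07],  [0.14, 0.02, -0.11]]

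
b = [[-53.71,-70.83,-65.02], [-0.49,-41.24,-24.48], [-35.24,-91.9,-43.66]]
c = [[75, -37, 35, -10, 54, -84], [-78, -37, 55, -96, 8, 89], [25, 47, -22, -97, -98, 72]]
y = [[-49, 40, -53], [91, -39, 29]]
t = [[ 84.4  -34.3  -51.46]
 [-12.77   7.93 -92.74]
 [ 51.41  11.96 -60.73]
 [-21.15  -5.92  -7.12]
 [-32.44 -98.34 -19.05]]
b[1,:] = [-0.49, -41.24, -24.48]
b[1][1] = -41.24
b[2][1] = -91.9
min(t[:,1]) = -98.34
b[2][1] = -91.9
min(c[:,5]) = -84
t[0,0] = 84.4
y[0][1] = 40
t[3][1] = -5.92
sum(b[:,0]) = -89.44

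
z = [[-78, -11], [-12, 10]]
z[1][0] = -12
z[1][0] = -12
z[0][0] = -78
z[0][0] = -78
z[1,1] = 10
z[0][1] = -11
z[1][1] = 10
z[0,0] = -78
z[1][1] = 10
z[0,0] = -78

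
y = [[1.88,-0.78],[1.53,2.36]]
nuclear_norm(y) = 4.83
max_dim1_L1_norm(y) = 3.89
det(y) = 5.63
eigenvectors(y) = [[0.13-0.57j, 0.13+0.57j],[(-0.81+0j), -0.81-0.00j]]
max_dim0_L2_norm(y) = 2.49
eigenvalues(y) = [(2.12+1.07j), (2.12-1.07j)]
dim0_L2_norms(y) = [2.42, 2.49]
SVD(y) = [[-0.25, -0.97],[-0.97, 0.25]] @ diag([2.8594377847133856, 1.9689884599340357]) @ [[-0.68, -0.73], [-0.73, 0.68]]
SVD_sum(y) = [[0.48,0.52], [1.89,2.03]] + [[1.4, -1.3], [-0.36, 0.33]]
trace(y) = 4.24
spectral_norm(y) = 2.86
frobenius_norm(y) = 3.47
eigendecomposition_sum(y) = [[(0.94+0.77j), (-0.39+0.78j)], [(0.76-1.52j), (1.18+0.29j)]] + [[(0.94-0.77j), -0.39-0.78j], [0.76+1.52j, (1.18-0.29j)]]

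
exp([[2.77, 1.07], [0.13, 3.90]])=[[17.66, 32.39], [3.94, 51.87]]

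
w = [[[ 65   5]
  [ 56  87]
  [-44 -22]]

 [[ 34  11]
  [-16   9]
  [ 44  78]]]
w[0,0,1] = 5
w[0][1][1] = 87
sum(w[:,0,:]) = 115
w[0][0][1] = 5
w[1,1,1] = 9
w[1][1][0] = -16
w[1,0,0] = 34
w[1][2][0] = 44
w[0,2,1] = -22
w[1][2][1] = 78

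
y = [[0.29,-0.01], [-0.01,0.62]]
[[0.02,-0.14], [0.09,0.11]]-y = [[-0.27, -0.13],[0.10, -0.51]]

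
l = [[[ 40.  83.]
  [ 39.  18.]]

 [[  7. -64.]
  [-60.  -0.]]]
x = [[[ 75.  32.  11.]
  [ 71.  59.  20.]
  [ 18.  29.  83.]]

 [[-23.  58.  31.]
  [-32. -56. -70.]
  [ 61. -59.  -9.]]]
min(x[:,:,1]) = -59.0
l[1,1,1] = -0.0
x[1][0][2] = 31.0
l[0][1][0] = 39.0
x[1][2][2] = -9.0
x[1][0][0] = -23.0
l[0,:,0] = [40.0, 39.0]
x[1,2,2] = -9.0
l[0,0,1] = 83.0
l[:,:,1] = [[83.0, 18.0], [-64.0, -0.0]]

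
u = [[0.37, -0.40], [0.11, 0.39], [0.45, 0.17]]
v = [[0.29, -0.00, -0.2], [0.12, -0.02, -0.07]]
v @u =[[0.02, -0.15],[0.01, -0.07]]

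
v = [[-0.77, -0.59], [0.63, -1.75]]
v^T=[[-0.77,0.63], [-0.59,-1.75]]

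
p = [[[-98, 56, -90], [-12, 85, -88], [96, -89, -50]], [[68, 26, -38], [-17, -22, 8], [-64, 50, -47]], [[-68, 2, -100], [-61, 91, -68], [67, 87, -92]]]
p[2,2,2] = -92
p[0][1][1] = 85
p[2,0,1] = 2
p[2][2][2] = -92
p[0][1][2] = -88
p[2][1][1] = 91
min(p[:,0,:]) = -100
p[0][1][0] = -12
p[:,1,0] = [-12, -17, -61]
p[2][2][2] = -92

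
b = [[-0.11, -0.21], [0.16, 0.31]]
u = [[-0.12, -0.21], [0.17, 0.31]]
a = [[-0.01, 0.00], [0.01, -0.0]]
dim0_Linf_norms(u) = [0.17, 0.31]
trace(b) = 0.20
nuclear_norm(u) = 0.43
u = b + a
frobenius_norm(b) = 0.42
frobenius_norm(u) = 0.43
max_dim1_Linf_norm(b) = 0.31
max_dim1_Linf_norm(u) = 0.31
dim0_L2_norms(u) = [0.21, 0.37]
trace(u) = 0.19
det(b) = -0.00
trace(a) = -0.01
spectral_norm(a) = 0.01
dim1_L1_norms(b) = [0.32, 0.47]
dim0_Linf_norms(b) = [0.16, 0.31]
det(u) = -0.00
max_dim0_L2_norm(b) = 0.37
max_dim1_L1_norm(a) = 0.01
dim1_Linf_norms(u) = [0.21, 0.31]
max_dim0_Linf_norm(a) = 0.01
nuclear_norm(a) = 0.01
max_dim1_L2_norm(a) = 0.01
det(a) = 0.00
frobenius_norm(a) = 0.01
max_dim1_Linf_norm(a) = 0.01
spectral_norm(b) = 0.42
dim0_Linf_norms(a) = [0.01, 0.0]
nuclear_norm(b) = 0.42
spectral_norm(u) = 0.43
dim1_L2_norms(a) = [0.01, 0.01]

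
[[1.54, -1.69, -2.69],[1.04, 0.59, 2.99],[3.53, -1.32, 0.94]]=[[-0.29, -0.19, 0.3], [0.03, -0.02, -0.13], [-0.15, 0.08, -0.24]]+[[1.83, -1.50, -2.99],[1.01, 0.61, 3.12],[3.68, -1.4, 1.18]]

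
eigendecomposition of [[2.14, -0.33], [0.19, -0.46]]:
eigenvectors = [[1.0, 0.13], [0.07, 0.99]]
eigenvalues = [2.12, -0.44]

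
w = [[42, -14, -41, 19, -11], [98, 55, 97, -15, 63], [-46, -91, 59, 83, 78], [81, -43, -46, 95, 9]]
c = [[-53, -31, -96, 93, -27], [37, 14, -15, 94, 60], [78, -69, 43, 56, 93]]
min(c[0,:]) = -96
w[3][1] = -43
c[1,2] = -15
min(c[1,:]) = -15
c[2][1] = -69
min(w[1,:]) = -15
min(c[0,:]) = -96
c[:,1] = [-31, 14, -69]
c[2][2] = 43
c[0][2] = -96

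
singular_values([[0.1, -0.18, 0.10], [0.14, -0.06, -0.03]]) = [0.25, 0.11]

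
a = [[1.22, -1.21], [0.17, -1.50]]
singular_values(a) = [2.16, 0.75]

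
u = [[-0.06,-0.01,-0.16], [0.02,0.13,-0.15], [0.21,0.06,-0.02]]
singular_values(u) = [0.25, 0.22, 0.07]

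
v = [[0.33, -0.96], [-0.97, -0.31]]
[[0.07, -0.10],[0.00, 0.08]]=v @ [[0.02, -0.11], [-0.07, 0.07]]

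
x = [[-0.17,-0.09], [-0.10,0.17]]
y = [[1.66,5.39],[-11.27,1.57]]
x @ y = [[0.73, -1.06], [-2.08, -0.27]]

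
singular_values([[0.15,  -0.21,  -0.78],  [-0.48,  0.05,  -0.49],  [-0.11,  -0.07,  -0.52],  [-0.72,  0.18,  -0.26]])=[1.18, 0.81, 0.0]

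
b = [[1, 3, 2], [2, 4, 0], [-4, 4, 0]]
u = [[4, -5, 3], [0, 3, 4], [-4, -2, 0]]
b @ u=[[-4, 0, 15], [8, 2, 22], [-16, 32, 4]]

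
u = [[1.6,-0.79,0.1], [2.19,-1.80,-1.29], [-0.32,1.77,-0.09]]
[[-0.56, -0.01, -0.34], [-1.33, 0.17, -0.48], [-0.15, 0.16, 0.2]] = u@[[-0.45,0.05,-0.17], [-0.14,0.09,0.08], [0.46,-0.17,-0.03]]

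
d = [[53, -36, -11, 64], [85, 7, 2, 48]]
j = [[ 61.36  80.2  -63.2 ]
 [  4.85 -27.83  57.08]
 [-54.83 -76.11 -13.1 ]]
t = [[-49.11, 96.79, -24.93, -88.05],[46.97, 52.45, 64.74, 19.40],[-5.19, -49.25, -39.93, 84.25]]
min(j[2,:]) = -76.11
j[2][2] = -13.1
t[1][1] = 52.45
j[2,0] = -54.83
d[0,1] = -36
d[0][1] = -36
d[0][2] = -11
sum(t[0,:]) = -65.29999999999998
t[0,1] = 96.79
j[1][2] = 57.08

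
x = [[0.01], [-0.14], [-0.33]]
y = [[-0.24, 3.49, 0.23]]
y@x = [[-0.57]]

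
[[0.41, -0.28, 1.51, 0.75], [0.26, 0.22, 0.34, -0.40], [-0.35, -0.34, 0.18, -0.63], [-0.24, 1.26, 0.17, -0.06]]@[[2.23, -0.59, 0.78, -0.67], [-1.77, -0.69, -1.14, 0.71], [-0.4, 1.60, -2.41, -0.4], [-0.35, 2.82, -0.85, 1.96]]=[[0.54,4.48,-3.64,0.39],[0.19,-0.89,-0.53,-0.94],[-0.03,-1.05,0.22,-1.31],[-2.81,-0.62,-1.98,0.87]]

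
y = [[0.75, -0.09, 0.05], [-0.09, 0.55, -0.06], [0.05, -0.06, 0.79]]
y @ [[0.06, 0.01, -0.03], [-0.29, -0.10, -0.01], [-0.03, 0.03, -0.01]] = [[0.07, 0.02, -0.02], [-0.16, -0.06, -0.0], [-0.00, 0.03, -0.01]]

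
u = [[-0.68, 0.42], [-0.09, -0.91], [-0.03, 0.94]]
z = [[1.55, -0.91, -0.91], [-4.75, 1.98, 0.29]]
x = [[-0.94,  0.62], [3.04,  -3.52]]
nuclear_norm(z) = 6.27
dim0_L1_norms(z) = [6.3, 2.89, 1.2]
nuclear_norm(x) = 5.07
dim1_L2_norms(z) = [2.01, 5.15]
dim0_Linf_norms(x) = [3.04, 3.52]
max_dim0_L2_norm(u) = 1.37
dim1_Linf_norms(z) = [1.55, 4.75]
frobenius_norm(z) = 5.53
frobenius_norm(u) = 1.54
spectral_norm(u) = 1.39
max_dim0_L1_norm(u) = 2.27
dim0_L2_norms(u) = [0.69, 1.37]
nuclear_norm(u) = 2.05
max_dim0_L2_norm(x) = 3.57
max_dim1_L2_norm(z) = 5.15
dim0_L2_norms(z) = [5.0, 2.18, 0.96]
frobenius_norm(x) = 4.79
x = z @ u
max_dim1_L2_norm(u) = 0.94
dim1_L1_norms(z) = [3.37, 7.02]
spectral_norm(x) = 4.78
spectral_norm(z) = 5.48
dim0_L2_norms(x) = [3.18, 3.57]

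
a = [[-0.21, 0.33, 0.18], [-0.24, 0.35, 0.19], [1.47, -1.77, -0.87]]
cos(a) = [[0.89, 0.13, 0.06], [-0.12, 1.14, 0.07], [0.55, -0.67, 0.67]]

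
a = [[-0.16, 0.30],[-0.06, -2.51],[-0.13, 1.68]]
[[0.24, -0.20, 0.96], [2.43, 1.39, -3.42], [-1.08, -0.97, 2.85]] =a @ [[-3.19, 0.22, -3.30], [-0.89, -0.56, 1.44]]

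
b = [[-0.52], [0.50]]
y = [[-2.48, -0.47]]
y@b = [[1.05]]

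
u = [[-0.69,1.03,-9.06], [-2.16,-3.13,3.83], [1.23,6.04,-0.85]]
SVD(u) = [[-0.82,0.48,-0.30],[0.47,0.28,-0.83],[-0.32,-0.83,-0.46]] @ diag([10.464561169928746, 6.295984106626152, 1.5239893864231513]) @ [[-0.08, -0.40, 0.91], [-0.31, -0.86, -0.41], [0.95, -0.32, -0.06]]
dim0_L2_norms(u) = [2.58, 6.88, 9.87]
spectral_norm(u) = 10.46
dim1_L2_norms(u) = [9.14, 5.4, 6.22]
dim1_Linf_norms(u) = [9.06, 3.83, 6.04]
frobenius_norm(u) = 12.31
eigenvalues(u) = [(-4.2+3.05j), (-4.2-3.05j), (3.73+0j)]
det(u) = 100.41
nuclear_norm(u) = 18.28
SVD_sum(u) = [[0.69, 3.49, -7.85],[-0.4, -2.00, 4.49],[0.27, 1.34, -3.02]] + [[-0.95, -2.6, -1.24],[-0.56, -1.54, -0.73],[1.63, 4.47, 2.13]] + [[-0.43, 0.15, 0.03], [-1.2, 0.4, 0.07], [-0.67, 0.22, 0.04]]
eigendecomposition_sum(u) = [[-0.56+3.14j,(1.81+5.55j),(-3.03-0.6j)],[(-0.95-0.99j),(-2.38-0.77j),0.97-0.90j],[0.73+1.29j,2.30+1.45j,(-1.27+0.68j)]] + [[(-0.56-3.14j), 1.81-5.55j, -3.03+0.60j], [(-0.95+0.99j), -2.38+0.77j, (0.97+0.9j)], [(0.73-1.29j), 2.30-1.45j, (-1.27-0.68j)]] + [[(0.43+0j), -2.58-0.00j, -3.01-0.00j], [(-0.27-0j), (1.62+0j), 1.89+0.00j], [(-0.24-0j), 1.44+0.00j, 1.68+0.00j]]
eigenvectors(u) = [[(-0.85+0j), -0.85-0.00j, -0.77+0.00j], [0.21-0.29j, (0.21+0.29j), (0.48+0j)], [-0.30+0.25j, -0.30-0.25j, (0.43+0j)]]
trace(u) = -4.67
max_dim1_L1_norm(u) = 10.78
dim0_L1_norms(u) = [4.08, 10.2, 13.74]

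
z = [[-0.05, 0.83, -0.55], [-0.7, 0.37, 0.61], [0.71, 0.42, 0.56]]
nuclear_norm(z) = 2.99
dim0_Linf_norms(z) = [0.71, 0.83, 0.61]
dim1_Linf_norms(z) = [0.83, 0.7, 0.71]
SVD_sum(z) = [[-0.20, 0.55, 0.17], [-0.25, 0.66, 0.21], [-0.10, 0.27, 0.08]] + [[0.25, 0.09, -0.01], [-0.51, -0.19, 0.02], [0.74, 0.28, -0.02]] + [[-0.09,0.19,-0.71], [0.05,-0.10,0.39], [0.07,-0.13,0.50]]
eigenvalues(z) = [(-0.06+1j), (-0.06-1j), (1+0j)]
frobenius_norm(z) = 1.73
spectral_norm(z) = 1.00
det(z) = 0.99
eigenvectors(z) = [[0.70+0.00j, 0.70-0.00j, (0.1+0j)], [(-0.04+0.54j), (-0.04-0.54j), (0.63+0j)], [(-0.05-0.45j), (-0.05+0.45j), (0.77+0j)]]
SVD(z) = [[-0.61, -0.26, 0.75], [-0.74, 0.54, -0.41], [-0.3, -0.8, -0.52]] @ diag([1.0022143880136873, 0.9978903516562933, 0.9933685955020072]) @ [[0.33,  -0.9,  -0.28], [-0.93,  -0.35,  0.03], [-0.13,  0.25,  -0.96]]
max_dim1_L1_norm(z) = 1.69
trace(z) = 0.88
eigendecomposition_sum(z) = [[(-0.03+0.49j), 0.38-0.01j, -0.31-0.06j], [-0.38-0.05j, -0.02+0.30j, (0.06-0.24j)], [0.32-0.02j, (-0.03-0.25j), -0.01+0.21j]] + [[(-0.03-0.49j), 0.38+0.01j, -0.31+0.06j], [-0.38+0.05j, -0.02-0.30j, 0.06+0.24j], [0.32+0.02j, -0.03+0.25j, (-0.01-0.21j)]] + [[(0.01-0j), (0.06+0j), 0.08+0.00j], [(0.06-0j), (0.4+0j), (0.48+0j)], [0.07-0.00j, (0.49+0j), 0.59+0.00j]]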